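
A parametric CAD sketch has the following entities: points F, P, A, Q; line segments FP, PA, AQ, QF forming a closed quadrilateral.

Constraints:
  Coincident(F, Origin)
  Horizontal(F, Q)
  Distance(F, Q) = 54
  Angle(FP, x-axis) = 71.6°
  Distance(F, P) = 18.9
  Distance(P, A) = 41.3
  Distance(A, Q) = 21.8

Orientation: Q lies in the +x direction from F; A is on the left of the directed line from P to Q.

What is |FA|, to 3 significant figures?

51.5

Checks: FP at 71.60° ✓; |PA| = 41.30 ✓; |AQ| = 21.80 ✓.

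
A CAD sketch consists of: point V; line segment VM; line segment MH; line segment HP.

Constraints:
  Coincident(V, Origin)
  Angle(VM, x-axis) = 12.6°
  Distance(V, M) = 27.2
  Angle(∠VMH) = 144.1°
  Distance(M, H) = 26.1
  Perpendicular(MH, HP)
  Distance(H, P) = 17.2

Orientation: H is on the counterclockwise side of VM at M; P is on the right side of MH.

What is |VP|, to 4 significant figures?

58.44

V is at the origin; VM runs at 12.6° with length 27.2, so M = 27.2·(cos 12.6°, sin 12.6°) = (26.54, 5.933). ∠VMH = 144.1°, so MH runs at 12.6° + (180° − 144.1°) = 48.50° from the x-axis; with |MH| = 26.1, H = M + 26.1·(cos 48.50°, sin 48.50°) = (43.84, 25.48). MH is perpendicular to HP; with |HP| = 17.2 on the right of MH, P = H + 17.2·(0.7490, -0.6626) = (56.72, 14.08). Then |VP| = |P − V| = 58.44.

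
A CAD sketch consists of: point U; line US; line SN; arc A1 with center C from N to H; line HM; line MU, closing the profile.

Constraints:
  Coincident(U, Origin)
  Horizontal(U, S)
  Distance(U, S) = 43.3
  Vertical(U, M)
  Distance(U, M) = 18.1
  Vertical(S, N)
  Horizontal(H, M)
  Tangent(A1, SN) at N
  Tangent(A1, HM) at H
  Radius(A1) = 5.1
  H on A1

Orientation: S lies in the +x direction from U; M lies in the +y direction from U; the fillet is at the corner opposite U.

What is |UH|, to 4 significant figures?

42.27

U is at the origin; U and S share the same y with |US| = 43.3 and S on the +x side, so S = (43.30, 0.000). U and M share the same x with |UM| = 18.1 and M on the +y side, so M = (0.000, 18.10). The virtual corner opposite U is at (43.30, 18.10). Tangency of A1 to SN means the radius CN is perpendicular to SN and tangency of A1 to HM means the radius CH is perpendicular to HM, with radius 5.1, so the center C sits 5.1 in from both sides at C = (38.20, 13.00). That places the tangent points at N = (43.30, 13.00) on SN and H = (38.20, 18.10) on HM. Then |UH| = |H − U| = 42.27.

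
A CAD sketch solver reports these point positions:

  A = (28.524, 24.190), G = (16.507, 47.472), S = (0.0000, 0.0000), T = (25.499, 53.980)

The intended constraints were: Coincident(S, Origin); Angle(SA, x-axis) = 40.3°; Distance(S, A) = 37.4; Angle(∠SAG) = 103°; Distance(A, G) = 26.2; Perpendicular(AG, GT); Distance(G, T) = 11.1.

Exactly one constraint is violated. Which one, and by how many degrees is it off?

Perpendicular(AG, GT) — off by 8.59°.

S = (0.00, 0.00) ✓; SA at 40.30° ✓; |SA| = 37.40 ✓; ∠SAG = 103.0° ✓; |AG| = 26.20 ✓; ∠(AG, GT) = 81.41° ✗; |GT| = 11.10 ✓.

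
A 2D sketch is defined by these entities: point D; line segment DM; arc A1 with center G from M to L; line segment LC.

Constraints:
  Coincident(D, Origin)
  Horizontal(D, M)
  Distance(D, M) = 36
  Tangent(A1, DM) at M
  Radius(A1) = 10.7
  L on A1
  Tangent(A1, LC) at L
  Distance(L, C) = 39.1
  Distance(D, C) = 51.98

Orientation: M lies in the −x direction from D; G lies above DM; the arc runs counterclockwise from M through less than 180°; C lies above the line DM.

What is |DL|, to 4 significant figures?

27.03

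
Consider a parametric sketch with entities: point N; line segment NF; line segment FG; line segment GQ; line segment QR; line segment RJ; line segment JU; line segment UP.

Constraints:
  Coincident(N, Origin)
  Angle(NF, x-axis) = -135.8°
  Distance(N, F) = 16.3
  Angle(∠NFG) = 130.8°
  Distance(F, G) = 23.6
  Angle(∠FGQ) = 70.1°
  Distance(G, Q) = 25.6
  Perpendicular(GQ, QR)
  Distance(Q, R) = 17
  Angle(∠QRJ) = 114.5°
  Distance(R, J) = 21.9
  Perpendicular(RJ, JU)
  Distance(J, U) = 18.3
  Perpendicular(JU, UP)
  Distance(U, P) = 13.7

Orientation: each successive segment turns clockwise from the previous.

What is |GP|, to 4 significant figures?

11.20

RJ is perpendicular to JU, so JU runs at 179.6°; with |JU| = 18.3, U = (-27.45, -15.02). JU ⟂ UP, so UP runs at 89.60°; with |UP| = 13.7, P = (-27.35, -1.316). Then |GP| = |P − G| = 11.20.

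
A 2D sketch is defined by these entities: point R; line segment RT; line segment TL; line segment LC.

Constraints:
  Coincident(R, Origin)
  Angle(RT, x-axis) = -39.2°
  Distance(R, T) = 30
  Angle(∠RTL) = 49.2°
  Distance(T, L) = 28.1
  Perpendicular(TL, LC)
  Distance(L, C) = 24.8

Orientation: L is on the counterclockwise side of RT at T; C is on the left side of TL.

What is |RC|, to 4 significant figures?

8.751

∠RTL = 49.2°, so TL runs at -39.2° + (180° − 49.2°) = 91.60° from the x-axis; with |TL| = 28.1, L = T + 28.1·(cos 91.60°, sin 91.60°) = (22.46, 9.128). TL is perpendicular to LC; with |LC| = 24.8 on the left of TL, C = L + 24.8·(-0.9996, -0.02792) = (-2.327, 8.436). Then |RC| = |C − R| = 8.751.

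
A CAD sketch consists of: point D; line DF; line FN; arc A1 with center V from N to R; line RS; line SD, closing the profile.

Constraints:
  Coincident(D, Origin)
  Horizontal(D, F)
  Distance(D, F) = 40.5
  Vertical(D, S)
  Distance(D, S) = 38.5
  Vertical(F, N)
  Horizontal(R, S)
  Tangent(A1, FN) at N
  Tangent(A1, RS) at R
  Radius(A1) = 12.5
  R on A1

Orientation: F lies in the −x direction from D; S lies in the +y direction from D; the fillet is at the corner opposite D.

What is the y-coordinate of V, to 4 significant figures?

26.00

D is at the origin; DF is horizontal with |DF| = 40.5 and F on the −x side, so F = (-40.50, 0.000). DS is vertical with |DS| = 38.5 and S on the +y side, so S = (0.000, 38.50). The virtual corner opposite D is at (-40.50, 38.50). The tangent condition forces VN to be normal to FN and tangency of A1 to RS means the radius VR is perpendicular to RS, with radius 12.5, so the center V sits 12.5 in from both sides at V = (-28.00, 26.00). So V.y = 26.00.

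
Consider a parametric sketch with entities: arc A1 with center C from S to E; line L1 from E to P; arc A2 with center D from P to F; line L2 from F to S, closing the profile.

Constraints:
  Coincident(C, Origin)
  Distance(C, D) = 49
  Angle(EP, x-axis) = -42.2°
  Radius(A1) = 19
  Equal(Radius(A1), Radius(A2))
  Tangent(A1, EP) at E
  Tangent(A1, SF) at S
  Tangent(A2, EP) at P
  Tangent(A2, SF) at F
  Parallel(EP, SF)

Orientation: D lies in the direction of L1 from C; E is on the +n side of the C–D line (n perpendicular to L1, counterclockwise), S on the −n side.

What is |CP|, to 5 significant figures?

52.555

The slot axis is L1's direction at -42.2°, so u = (cos -42.2°, sin -42.2°) = (0.74080, -0.67172) and n = (−sin -42.2°, cos -42.2°) = (0.67172, 0.74080). C is at the origin and D lies 49.0 along u from C, so D = 49.0·u = (36.299, -32.914). Tangency of A1 to both parallel lines with radius 19.0 puts E and S at C ± 19.0·n: E = (12.763, 14.075), S = (-12.763, -14.075). Equal radii place P and F the same way about D: P = D + 19.0·n = (49.062, -18.839), F = D − 19.0·n = (23.537, -46.990). Then |CP| = |P − C| = 52.555.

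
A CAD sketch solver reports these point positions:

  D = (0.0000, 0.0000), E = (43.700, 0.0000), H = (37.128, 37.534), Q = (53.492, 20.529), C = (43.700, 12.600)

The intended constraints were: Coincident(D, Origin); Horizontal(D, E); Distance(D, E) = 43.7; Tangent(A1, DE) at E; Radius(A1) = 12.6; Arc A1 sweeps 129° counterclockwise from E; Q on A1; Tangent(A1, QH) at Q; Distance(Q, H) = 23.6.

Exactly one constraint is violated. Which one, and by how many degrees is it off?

Tangent(A1, QH) at Q — off by 4.90°.

D = (0.00, 0.00) ✓; D.y = 0.00, E.y = 0.00 ✓; |DE| = 43.70 ✓; ∠(CE, ED) = 90.00° ✓; |CE| = 12.60 ✓; bearing(C→Q) − bearing(C→E) = 129.0° ✓; |CQ| = 12.60 ✓; ∠(CQ, QH) = 85.10° ✗; |QH| = 23.60 ✓.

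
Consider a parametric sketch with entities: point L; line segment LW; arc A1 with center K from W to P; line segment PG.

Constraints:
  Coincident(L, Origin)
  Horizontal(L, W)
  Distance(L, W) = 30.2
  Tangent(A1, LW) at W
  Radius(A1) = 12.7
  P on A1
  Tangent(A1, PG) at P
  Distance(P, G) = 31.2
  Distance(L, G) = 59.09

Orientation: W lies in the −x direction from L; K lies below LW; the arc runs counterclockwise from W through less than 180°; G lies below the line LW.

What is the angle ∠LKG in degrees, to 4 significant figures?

125.6°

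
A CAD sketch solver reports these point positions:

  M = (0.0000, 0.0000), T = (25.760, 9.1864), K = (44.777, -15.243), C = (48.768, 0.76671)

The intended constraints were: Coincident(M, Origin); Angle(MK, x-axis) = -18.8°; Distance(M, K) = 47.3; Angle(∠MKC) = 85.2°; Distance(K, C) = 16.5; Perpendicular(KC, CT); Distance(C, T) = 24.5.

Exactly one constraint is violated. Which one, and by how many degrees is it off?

Perpendicular(KC, CT) — off by 6.10°.

M = (0.00, 0.00) ✓; MK at -18.80° ✓; |MK| = 47.30 ✓; ∠MKC = 85.20° ✓; |KC| = 16.50 ✓; ∠(KC, CT) = 83.90° ✗; |CT| = 24.50 ✓.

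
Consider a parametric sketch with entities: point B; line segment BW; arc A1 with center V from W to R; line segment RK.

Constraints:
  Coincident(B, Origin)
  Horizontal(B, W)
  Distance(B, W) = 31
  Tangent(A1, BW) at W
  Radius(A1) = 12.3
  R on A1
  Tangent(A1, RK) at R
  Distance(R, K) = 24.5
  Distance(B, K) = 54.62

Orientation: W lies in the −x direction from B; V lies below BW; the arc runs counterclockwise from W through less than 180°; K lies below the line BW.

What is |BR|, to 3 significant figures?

45.5

B is at the origin; BW is horizontal with |BW| = 31.0 and W on the −x side, so W = (-31.0, 0.00). A1 meets BW tangentially, so VW is at right angles to BW, so V = W + (0, -12.3) = (-31.0, -12.3). Since VR ⟂ RK (tangency), |VK| = √(12.3² + 24.5²) = 27.4 regardless of where R sits on A1. So K lies on both circle(B, 54.62) and circle(V, 27.4); the below-BW intersection is K = (-38.6, -38.6). R is the foot of the tangent from K: R = (-43.1, -14.6).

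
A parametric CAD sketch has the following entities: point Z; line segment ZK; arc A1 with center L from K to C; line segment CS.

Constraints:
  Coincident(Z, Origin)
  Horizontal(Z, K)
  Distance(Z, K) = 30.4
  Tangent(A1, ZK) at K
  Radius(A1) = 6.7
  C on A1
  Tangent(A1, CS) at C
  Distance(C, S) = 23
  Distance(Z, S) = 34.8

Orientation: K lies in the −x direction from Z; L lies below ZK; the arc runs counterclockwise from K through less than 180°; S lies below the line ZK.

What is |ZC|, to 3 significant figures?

37.1

Z is at the origin; Z and K share the same y with |ZK| = 30.4 and K on the −x side, so K = (-30.4, 0.00). The tangent condition forces LK to be normal to ZK, so L = K + (0, -6.7) = (-30.4, -6.70). Since LC ⟂ CS (tangency), |LS| = √(6.7² + 23.0²) = 24.0 regardless of where C sits on A1. So S lies on both circle(Z, 34.8) and circle(L, 24.0); the below-ZK intersection is S = (-20.2, -28.4). C is the foot of the tangent from S: C = (-35.4, -11.1).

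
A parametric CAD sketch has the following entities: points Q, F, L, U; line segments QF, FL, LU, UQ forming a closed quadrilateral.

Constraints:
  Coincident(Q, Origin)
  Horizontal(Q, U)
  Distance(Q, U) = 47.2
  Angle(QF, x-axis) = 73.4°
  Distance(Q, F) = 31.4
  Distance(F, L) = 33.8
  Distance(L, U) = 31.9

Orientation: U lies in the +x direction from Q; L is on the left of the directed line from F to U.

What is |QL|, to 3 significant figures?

53.1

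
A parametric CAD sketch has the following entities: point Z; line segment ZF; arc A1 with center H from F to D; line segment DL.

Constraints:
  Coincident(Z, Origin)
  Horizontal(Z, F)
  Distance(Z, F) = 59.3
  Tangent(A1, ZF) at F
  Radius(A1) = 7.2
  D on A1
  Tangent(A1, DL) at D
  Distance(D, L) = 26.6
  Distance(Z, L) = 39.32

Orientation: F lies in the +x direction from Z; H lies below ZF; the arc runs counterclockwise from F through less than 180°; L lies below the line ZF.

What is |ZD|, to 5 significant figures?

54.646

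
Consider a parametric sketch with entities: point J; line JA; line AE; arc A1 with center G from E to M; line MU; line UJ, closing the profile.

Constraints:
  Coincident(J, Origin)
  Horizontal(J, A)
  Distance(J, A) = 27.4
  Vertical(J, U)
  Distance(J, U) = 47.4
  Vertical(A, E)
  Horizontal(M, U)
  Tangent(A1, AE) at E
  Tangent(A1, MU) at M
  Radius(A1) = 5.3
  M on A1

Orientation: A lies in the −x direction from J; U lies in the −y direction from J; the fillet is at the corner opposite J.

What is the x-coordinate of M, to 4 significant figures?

-22.10

J is at the origin; JA is horizontal with |JA| = 27.4 and A on the −x side, so A = (-27.40, 0.000). JU is vertical with |JU| = 47.4 and U on the −y side, so U = (0.000, -47.40). The virtual corner opposite J is at (-27.40, -47.40). A1 meets AE tangentially, so GE is at right angles to AE and tangency of A1 to MU means the radius GM is perpendicular to MU, with radius 5.3, so the center G sits 5.3 in from both sides at G = (-22.10, -42.10). That places the tangent points at E = (-27.40, -42.10) on AE and M = (-22.10, -47.40) on MU. So M.x = -22.10.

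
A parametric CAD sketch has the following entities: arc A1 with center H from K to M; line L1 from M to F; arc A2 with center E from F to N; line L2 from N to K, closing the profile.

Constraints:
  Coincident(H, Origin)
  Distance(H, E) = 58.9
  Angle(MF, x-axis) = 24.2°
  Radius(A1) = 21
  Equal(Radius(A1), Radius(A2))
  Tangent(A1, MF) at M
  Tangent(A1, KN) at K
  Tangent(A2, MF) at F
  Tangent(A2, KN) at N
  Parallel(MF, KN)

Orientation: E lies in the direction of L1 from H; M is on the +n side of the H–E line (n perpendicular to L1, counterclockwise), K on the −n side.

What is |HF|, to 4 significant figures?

62.53

The slot axis is L1's direction at 24.2°, so u = (cos 24.2°, sin 24.2°) = (0.9121, 0.4099) and n = (−sin 24.2°, cos 24.2°) = (-0.4099, 0.9121). H is at the origin and E lies 58.9 along u from H, so E = 58.9·u = (53.72, 24.14). Tangency of A1 to both parallel lines with radius 21.0 puts M and K at H ± 21.0·n: M = (-8.608, 19.15), K = (8.608, -19.15). Equal radii place F and N the same way about E: F = E + 21.0·n = (45.12, 43.30), N = E − 21.0·n = (62.33, 4.990). Then |HF| = |F − H| = 62.53.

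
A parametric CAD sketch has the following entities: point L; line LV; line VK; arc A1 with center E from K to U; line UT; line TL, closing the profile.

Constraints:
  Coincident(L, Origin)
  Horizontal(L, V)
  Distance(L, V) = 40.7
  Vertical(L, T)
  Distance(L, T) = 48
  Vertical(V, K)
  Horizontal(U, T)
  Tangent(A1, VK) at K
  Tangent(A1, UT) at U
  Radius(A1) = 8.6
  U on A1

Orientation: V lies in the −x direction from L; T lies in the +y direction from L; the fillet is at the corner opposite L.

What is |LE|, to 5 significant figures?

50.821

L is at the origin; LV is horizontal with |LV| = 40.7 and V on the −x side, so V = (-40.700, 0.0000). LT is vertical with |LT| = 48.0 and T on the +y side, so T = (0.0000, 48.000). The virtual corner opposite L is at (-40.700, 48.000). Since A1 is tangent to VK there, EK ⟂ VK and A1 meets UT tangentially, so EU is at right angles to UT, with radius 8.6, so the center E sits 8.6 in from both sides at E = (-32.100, 39.400). Then |LE| = |E − L| = 50.821.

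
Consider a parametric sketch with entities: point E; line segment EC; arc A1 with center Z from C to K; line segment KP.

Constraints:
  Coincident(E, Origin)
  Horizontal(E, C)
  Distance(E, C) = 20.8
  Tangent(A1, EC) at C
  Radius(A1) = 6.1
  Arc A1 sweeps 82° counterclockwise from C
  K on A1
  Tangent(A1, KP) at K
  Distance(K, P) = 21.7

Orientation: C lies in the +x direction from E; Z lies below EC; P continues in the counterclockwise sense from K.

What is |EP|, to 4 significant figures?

29.20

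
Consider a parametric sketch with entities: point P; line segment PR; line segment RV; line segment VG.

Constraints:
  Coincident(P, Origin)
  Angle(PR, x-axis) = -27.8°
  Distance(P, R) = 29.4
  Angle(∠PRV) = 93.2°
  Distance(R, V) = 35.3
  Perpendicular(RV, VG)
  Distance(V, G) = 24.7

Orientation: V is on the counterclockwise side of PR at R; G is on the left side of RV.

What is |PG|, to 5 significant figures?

37.233

∠PRV = 93.2°, so RV runs at -27.8° + (180° − 93.2°) = 59.000° from the x-axis; with |RV| = 35.3, V = R + 35.3·(cos 59.000°, sin 59.000°) = (44.188, 16.546). RV is perpendicular to VG; with |VG| = 24.7 on the left of RV, G = V + 24.7·(-0.85717, 0.51504) = (23.015, 29.268). Then |PG| = |G − P| = 37.233.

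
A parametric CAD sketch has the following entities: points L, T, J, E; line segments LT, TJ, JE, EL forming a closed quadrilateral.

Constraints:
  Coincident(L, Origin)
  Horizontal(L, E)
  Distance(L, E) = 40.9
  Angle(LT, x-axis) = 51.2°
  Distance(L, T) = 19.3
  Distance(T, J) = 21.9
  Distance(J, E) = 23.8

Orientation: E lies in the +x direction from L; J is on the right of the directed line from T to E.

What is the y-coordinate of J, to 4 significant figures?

-6.078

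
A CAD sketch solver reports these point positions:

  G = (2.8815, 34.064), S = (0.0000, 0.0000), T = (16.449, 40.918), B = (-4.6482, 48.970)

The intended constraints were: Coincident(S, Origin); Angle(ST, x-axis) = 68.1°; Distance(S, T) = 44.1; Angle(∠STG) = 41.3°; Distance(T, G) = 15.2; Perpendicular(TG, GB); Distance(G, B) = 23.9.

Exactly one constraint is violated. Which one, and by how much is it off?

Distance(G, B) = 23.9 — off by 7.20.

S = (0.00, 0.00) ✓; ST at 68.10° ✓; |ST| = 44.10 ✓; ∠STG = 41.30° ✓; |TG| = 15.20 ✓; ∠(TG, GB) = 90.00° ✓; |GB| = 16.70 ✗.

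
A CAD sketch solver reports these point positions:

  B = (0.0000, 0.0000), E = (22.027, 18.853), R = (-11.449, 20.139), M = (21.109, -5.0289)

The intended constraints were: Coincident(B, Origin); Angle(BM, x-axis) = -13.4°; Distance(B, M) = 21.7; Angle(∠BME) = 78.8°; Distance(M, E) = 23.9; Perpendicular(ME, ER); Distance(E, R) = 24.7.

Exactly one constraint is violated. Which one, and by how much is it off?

Distance(E, R) = 24.7 — off by 8.80.

B = (0.00, 0.00) ✓; BM at -13.40° ✓; |BM| = 21.70 ✓; ∠BME = 78.80° ✓; |ME| = 23.90 ✓; ∠(ME, ER) = 90.00° ✓; |ER| = 33.50 ✗.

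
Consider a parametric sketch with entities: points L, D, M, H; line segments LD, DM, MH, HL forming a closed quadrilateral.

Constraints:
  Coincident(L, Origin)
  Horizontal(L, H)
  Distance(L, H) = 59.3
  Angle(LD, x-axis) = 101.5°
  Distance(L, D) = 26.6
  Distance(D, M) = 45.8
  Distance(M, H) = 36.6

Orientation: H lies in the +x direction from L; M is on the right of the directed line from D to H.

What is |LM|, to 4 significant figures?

25.60

Checks: |DM| = 45.80 ✓; |MH| = 36.60 ✓.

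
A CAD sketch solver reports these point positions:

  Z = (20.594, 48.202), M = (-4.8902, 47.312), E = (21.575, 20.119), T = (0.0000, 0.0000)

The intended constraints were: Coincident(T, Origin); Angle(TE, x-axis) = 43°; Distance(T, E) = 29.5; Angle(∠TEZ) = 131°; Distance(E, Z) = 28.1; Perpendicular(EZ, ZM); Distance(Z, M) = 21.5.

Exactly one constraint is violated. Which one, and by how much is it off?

Distance(Z, M) = 21.5 — off by 4.00.

T = (0.00, 0.00) ✓; TE at 43.00° ✓; |TE| = 29.50 ✓; ∠TEZ = 131.0° ✓; |EZ| = 28.10 ✓; ∠(EZ, ZM) = 90.00° ✓; |ZM| = 25.50 ✗.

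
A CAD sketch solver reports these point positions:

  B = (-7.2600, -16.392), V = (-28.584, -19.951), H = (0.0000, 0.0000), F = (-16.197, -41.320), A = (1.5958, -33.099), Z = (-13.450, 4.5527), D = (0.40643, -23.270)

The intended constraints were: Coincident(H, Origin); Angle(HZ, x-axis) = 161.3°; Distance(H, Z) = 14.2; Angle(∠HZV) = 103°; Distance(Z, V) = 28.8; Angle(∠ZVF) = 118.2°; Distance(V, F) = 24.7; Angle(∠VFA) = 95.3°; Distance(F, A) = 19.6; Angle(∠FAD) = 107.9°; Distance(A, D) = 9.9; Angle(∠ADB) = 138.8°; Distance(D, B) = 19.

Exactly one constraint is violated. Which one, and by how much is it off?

Distance(D, B) = 19 — off by 8.70.

H = (0.00, 0.00) ✓; HZ at 161.3° ✓; |HZ| = 14.20 ✓; ∠HZV = 103.0° ✓; |ZV| = 28.80 ✓; ∠ZVF = 118.2° ✓; |VF| = 24.70 ✓; ∠VFA = 95.30° ✓; |FA| = 19.60 ✓; ∠FAD = 107.9° ✓; |AD| = 9.901 ✓; ∠ADB = 138.8° ✓; |DB| = 10.30 ✗.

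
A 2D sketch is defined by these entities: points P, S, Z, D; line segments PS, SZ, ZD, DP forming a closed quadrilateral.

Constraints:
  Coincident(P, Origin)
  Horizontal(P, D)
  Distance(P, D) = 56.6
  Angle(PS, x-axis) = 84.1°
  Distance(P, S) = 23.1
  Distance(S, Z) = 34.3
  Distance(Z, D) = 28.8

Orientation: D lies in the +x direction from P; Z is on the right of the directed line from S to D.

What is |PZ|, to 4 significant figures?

27.80

Checks: |SZ| = 34.30 ✓; |ZD| = 28.80 ✓.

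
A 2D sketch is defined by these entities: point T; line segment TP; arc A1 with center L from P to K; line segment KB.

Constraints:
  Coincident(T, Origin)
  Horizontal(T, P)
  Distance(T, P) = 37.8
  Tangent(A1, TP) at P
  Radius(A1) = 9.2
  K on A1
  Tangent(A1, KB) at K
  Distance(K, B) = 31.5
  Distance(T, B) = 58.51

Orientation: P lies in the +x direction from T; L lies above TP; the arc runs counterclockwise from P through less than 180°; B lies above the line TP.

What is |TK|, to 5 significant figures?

48.095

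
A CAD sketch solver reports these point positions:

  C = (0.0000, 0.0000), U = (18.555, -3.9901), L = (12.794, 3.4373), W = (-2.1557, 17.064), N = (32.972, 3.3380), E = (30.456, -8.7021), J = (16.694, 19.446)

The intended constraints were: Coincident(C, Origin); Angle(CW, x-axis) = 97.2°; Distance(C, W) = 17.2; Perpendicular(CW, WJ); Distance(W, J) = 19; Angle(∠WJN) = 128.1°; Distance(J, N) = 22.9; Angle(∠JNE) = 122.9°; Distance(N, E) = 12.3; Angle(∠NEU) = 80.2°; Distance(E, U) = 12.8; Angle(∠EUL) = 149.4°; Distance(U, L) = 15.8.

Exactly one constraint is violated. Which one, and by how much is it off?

Distance(U, L) = 15.8 — off by 6.40.

C = (0.00, 0.00) ✓; CW at 97.20° ✓; |CW| = 17.20 ✓; ∠(CW, WJ) = 90.00° ✓; |WJ| = 19.00 ✓; ∠WJN = 128.1° ✓; |JN| = 22.90 ✓; ∠JNE = 122.9° ✓; |NE| = 12.30 ✓; ∠NEU = 80.20° ✓; |EU| = 12.80 ✓; ∠EUL = 149.4° ✓; |UL| = 9.400 ✗.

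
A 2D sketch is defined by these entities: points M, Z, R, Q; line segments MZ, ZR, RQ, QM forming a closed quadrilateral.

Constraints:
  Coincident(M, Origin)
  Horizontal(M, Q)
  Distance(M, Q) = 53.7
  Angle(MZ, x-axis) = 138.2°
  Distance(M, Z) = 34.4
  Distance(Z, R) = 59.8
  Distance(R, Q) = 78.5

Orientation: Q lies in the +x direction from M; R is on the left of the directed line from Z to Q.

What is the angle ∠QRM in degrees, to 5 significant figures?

42.062°

M is at the origin; M and Q share the same y with |MQ| = 53.7 and Q in +x, so Q = (53.7, 0). MZ runs at 138.2° with |MZ| = 34.4, so Z = (-25.644, 22.929). R is determined by |ZR| = 59.8 and |RQ| = 78.5 together: it lies at the intersection of circle(Z, 59.8) and circle(Q, 78.5). With |ZQ| = 82.591, the foot of the radical line on ZQ is 25.639 from Z and the perpendicular offset is √(59.8² − 25.639²) = 54.025. Taking the left-of-ZQ solution: R = (13.985, 67.712).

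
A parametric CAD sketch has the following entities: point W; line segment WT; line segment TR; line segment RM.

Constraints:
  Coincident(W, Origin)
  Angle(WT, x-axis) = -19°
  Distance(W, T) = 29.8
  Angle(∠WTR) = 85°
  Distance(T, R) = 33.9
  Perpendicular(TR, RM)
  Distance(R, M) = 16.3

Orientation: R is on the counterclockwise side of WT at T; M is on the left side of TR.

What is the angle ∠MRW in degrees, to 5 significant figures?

46.518°

W is at the origin; WT runs at -19.0° with length 29.8, so T = 29.8·(cos -19.0°, sin -19.0°) = (28.176, -9.7019). ∠WTR = 85.0°, so TR runs at -19.0° + (180° − 85.0°) = 76.000° from the x-axis; with |TR| = 33.9, R = T + 33.9·(cos 76.000°, sin 76.000°) = (36.378, 23.191). TR ⟂ RM; with |RM| = 16.3 on the left of TR, M = R + 16.3·(-0.97030, 0.24192) = (20.562, 27.134). Then cos ∠MRW = RM·RW / (|RM||RW|), giving 46.518°.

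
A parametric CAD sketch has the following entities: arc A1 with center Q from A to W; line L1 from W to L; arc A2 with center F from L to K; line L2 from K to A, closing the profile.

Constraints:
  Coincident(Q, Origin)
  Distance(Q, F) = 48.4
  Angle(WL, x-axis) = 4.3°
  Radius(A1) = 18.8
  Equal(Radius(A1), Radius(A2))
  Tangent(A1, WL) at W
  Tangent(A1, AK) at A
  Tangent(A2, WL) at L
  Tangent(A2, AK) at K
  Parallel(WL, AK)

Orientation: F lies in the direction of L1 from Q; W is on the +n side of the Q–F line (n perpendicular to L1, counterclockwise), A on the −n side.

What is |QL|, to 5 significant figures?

51.923

Tangency of A1 to both parallel lines with radius 18.8 puts W and A at Q ± 18.8·n: W = (-1.4096, 18.747), A = (1.4096, -18.747). Equal radii place L and K the same way about F: L = F + 18.8·n = (46.854, 22.376), K = F − 18.8·n = (49.673, -15.118). Then |QL| = |L − Q| = 51.923.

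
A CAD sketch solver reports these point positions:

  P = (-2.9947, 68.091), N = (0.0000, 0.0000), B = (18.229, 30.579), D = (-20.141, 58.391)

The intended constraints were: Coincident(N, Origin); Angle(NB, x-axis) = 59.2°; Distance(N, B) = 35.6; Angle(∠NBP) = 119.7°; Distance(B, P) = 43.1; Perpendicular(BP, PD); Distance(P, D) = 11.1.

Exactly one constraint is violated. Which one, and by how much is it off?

Distance(P, D) = 11.1 — off by 8.60.

N = (0.00, 0.00) ✓; NB at 59.20° ✓; |NB| = 35.60 ✓; ∠NBP = 119.7° ✓; |BP| = 43.10 ✓; ∠(BP, PD) = 90.00° ✓; |PD| = 19.70 ✗.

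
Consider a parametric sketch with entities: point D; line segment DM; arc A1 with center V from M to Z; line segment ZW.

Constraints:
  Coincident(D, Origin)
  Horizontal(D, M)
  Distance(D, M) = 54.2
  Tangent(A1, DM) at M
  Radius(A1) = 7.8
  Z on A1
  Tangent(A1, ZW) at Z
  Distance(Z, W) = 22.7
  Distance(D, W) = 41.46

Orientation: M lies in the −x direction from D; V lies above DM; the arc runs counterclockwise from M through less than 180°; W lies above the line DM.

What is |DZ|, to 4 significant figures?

47.87

D is at the origin; D and M share the same y with |DM| = 54.2 and M on the −x side, so M = (-54.20, 0.000). The tangent condition forces VM to be normal to DM, so V = M + (0, 7.8) = (-54.20, 7.800). Since VZ ⟂ ZW (tangency), |VW| = √(7.8² + 22.7²) = 24.00 regardless of where Z sits on A1. So W lies on both circle(D, 41.46) and circle(V, 24.00); the above-DM intersection is W = (-35.01, 22.21). Z is the foot of the tangent from W: Z = (-47.74, 3.424).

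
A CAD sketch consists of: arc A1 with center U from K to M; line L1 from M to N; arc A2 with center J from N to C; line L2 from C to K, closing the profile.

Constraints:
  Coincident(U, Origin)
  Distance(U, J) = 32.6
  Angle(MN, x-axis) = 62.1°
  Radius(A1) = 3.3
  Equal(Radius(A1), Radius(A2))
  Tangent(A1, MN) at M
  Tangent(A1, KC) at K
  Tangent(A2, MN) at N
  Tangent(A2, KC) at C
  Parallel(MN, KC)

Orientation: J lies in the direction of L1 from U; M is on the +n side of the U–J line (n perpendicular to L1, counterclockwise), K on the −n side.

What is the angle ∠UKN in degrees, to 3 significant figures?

78.6°

The slot axis is L1's direction at 62.1°, so u = (cos 62.1°, sin 62.1°) = (0.468, 0.884) and n = (−sin 62.1°, cos 62.1°) = (-0.884, 0.468). U is at the origin and J lies 32.6 along u from U, so J = 32.6·u = (15.3, 28.8). Tangency of A1 to both parallel lines with radius 3.3 puts M and K at U ± 3.3·n: M = (-2.92, 1.54), K = (2.92, -1.54). Equal radii place N and C the same way about J: N = J + 3.3·n = (12.3, 30.4), C = J − 3.3·n = (18.2, 27.3). Then cos ∠UKN = KU·KN / (|KU||KN|), giving 78.6°.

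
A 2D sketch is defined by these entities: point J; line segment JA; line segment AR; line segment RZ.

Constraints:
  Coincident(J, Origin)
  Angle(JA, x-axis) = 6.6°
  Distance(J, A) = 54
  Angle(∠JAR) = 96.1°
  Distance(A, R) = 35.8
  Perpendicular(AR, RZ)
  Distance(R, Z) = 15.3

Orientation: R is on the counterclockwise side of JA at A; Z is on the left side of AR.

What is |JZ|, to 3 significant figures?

56.6

J is at the origin; JA runs at 6.6° with length 54.0, so A = 54.0·(cos 6.6°, sin 6.6°) = (53.6, 6.21). ∠JAR = 96.1°, so AR runs at 6.6° + (180° − 96.1°) = 90.5° from the x-axis; with |AR| = 35.8, R = A + 35.8·(cos 90.5°, sin 90.5°) = (53.3, 42.0). AR ⟂ RZ; with |RZ| = 15.3 on the left of AR, Z = R + 15.3·(-1.00, -0.00873) = (38.0, 41.9). Then |JZ| = |Z − J| = 56.6.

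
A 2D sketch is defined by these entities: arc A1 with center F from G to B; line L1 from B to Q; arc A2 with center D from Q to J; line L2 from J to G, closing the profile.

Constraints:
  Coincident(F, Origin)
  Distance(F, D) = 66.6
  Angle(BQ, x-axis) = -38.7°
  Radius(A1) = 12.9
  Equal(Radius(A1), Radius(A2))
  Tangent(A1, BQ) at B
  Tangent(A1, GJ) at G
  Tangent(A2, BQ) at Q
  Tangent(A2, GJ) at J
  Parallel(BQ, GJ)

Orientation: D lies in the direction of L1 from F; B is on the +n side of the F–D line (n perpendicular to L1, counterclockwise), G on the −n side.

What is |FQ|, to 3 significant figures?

67.8

The slot axis is L1's direction at -38.7°, so u = (cos -38.7°, sin -38.7°) = (0.780, -0.625) and n = (−sin -38.7°, cos -38.7°) = (0.625, 0.780). F is at the origin and D lies 66.6 along u from F, so D = 66.6·u = (52.0, -41.6). Tangency of A1 to both parallel lines with radius 12.9 puts B and G at F ± 12.9·n: B = (8.07, 10.1), G = (-8.07, -10.1). Equal radii place Q and J the same way about D: Q = D + 12.9·n = (60.0, -31.6), J = D − 12.9·n = (43.9, -51.7). Then |FQ| = |Q − F| = 67.8.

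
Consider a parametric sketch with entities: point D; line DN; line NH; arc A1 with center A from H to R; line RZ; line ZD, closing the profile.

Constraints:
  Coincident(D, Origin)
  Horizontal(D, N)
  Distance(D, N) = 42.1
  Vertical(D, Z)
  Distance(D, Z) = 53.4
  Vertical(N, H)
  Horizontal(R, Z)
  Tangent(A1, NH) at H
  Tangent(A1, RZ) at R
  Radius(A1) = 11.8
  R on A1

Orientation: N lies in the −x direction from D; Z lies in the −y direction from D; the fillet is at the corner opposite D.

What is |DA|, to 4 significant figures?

51.47

DZ is vertical with |DZ| = 53.4 and Z on the −y side, so Z = (0.000, -53.40). The virtual corner opposite D is at (-42.10, -53.40). A1 meets NH tangentially, so AH is at right angles to NH and the tangent condition forces AR to be normal to RZ, with radius 11.8, so the center A sits 11.8 in from both sides at A = (-30.30, -41.60). Then |DA| = |A − D| = 51.47.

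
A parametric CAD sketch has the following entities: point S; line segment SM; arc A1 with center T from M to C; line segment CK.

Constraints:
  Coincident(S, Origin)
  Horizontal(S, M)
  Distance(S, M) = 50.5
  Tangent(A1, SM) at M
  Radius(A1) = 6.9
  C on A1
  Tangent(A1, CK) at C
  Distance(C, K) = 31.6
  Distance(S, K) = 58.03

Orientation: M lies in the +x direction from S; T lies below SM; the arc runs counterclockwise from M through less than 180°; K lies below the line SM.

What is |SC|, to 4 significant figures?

44.14

S is at the origin; SM is horizontal with |SM| = 50.5 and M on the +x side, so M = (50.50, 0.000). Tangency of A1 to SM means the radius TM is perpendicular to SM, so T = M + (0, -6.9) = (50.50, -6.900). Since TC ⟂ CK (tangency), |TK| = √(6.9² + 31.6²) = 32.34 regardless of where C sits on A1. So K lies on both circle(S, 58.03) and circle(T, 32.34); the below-SM intersection is K = (43.45, -38.47). C is the foot of the tangent from K: C = (43.60, -6.867).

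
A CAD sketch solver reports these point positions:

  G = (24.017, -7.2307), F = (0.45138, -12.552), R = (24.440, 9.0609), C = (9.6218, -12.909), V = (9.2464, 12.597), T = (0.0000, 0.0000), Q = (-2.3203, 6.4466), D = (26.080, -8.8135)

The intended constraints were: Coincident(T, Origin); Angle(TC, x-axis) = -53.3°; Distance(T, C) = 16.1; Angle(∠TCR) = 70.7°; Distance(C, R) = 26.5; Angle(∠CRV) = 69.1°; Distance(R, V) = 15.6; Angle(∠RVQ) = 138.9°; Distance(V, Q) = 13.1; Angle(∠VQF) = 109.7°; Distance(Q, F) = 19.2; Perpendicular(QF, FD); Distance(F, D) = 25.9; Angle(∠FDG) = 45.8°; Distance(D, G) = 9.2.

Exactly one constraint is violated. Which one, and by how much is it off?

Distance(D, G) = 9.2 — off by 6.60.

T = (0.00, 0.00) ✓; TC at -53.30° ✓; |TC| = 16.10 ✓; ∠TCR = 70.70° ✓; |CR| = 26.50 ✓; ∠CRV = 69.10° ✓; |RV| = 15.60 ✓; ∠RVQ = 138.9° ✓; |VQ| = 13.10 ✓; ∠VQF = 109.7° ✓; |QF| = 19.20 ✓; ∠(QF, FD) = 90.00° ✓; |FD| = 25.90 ✓; ∠FDG = 45.80° ✓; |DG| = 2.600 ✗.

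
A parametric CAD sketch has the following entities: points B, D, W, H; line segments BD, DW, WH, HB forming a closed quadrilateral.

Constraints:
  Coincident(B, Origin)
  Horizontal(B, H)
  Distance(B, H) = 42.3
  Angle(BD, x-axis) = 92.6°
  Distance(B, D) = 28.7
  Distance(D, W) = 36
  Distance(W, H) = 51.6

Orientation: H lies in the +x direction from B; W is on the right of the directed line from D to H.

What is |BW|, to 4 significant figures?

11.02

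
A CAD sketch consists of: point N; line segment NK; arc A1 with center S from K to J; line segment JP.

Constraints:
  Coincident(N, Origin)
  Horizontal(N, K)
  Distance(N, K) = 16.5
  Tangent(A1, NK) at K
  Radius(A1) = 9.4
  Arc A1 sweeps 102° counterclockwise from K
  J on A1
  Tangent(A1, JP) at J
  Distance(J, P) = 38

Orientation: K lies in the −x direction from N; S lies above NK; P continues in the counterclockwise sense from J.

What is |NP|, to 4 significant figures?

50.85

On A1, K sits at bearing -90° from S; a 102° counterclockwise sweep puts J at bearing 12°, so J = S + 9.4·(cos 12°, sin 12°) = (-7.305, 11.35). Tangency of A1 to JP means the radius SJ is perpendicular to JP, so JP runs along (−sin 12°, cos 12°); with |JP| = 38.0, P = (-15.21, 48.52). Then |NP| = |P − N| = 50.85.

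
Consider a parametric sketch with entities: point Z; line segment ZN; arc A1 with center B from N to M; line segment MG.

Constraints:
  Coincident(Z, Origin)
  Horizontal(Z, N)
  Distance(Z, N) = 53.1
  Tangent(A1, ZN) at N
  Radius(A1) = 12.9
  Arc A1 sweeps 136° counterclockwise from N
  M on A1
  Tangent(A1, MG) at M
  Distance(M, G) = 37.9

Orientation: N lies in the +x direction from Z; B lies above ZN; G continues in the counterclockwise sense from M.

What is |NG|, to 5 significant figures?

51.845

Z is at the origin; Z and N share the same y with |ZN| = 53.1 and N on the +x side, so N = (53.100, 0.0000). Since A1 is tangent to ZN there, BN ⟂ ZN, so B = N + (0, 12.9) = (53.100, 12.900). On A1, N sits at bearing -90° from B; a 136° counterclockwise sweep puts M at bearing 46°, so M = B + 12.9·(cos 46°, sin 46°) = (62.061, 22.179). A1 meets MG tangentially, so BM is at right angles to MG, so MG runs along (−sin 46°, cos 46°); with |MG| = 37.9, G = (34.798, 48.507). Then |NG| = |G − N| = 51.845.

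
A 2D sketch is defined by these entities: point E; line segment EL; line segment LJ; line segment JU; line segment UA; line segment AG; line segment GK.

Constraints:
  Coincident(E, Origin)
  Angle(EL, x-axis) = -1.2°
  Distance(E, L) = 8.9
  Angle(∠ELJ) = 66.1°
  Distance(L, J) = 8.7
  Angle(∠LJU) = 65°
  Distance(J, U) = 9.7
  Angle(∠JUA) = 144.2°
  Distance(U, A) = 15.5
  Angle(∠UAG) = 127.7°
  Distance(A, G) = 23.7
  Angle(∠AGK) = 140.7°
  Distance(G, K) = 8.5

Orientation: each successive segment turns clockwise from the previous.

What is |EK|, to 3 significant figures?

39.2

∠UAG = 127.7° gives AG at 41.8° from the x-axis; with |AG| = 23.7, G = (15.5, 30.6). ∠AGK = 140.7° gives GK at 2.50° from the x-axis; with |GK| = 8.5, K = (24.0, 31.0). Then |EK| = |K − E| = 39.2.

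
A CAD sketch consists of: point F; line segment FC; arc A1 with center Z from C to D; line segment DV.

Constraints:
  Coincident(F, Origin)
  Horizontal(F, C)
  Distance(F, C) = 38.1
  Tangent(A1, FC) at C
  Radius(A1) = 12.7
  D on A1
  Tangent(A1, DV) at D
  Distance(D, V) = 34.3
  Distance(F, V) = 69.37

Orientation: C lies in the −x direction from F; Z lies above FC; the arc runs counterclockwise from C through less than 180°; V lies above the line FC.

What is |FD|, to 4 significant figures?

35.48

F is at the origin; FC is horizontal with |FC| = 38.1 and C on the −x side, so C = (-38.10, 0.000). The tangent condition forces ZC to be normal to FC, so Z = C + (0, 12.7) = (-38.10, 12.70). Since ZD ⟂ DV (tangency), |ZV| = √(12.7² + 34.3²) = 36.58 regardless of where D sits on A1. So V lies on both circle(F, 69.37) and circle(Z, 36.58); the above-FC intersection is V = (-51.14, 46.87). D is the foot of the tangent from V: D = (-28.54, 21.07).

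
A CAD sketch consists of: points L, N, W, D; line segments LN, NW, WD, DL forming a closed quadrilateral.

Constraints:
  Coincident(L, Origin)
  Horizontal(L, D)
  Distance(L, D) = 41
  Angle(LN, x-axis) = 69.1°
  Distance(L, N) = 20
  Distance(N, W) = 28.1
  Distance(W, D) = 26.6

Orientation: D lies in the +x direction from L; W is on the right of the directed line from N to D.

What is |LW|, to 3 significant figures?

17.6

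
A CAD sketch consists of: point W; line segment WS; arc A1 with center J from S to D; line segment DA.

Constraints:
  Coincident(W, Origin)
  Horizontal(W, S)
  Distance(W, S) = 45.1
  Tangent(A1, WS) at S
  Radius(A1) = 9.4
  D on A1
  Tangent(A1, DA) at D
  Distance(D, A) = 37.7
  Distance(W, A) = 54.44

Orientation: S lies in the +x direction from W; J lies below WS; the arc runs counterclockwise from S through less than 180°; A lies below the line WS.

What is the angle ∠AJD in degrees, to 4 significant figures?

76.00°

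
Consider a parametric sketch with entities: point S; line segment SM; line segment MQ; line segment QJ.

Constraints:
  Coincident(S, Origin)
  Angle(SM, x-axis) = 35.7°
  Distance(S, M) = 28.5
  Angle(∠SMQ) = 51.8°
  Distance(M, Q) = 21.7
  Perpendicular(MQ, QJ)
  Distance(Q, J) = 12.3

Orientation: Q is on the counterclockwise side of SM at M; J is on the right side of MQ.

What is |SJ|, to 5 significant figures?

34.935

S is at the origin; SM runs at 35.7° with length 28.5, so M = 28.5·(cos 35.7°, sin 35.7°) = (23.144, 16.631). ∠SMQ = 51.8°, so MQ runs at 35.7° + (180° − 51.8°) = 163.90° from the x-axis; with |MQ| = 21.7, Q = M + 21.7·(cos 163.90°, sin 163.90°) = (2.2955, 22.649). MQ is perpendicular to QJ; with |QJ| = 12.3 on the right of MQ, J = Q + 12.3·(0.27731, 0.96078) = (5.7064, 34.466). Then |SJ| = |J − S| = 34.935.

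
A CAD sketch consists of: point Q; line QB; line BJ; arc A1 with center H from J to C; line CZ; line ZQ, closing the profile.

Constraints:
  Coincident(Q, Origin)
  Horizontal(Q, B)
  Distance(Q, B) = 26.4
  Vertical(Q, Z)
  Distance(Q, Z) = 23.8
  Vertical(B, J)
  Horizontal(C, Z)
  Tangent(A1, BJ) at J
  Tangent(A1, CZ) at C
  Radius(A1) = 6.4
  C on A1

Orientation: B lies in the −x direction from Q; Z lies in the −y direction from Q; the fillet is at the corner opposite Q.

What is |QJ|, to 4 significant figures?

31.62

Q is at the origin; Q and B share the same y with |QB| = 26.4 and B on the −x side, so B = (-26.40, 0.000). Q and Z share the same x with |QZ| = 23.8 and Z on the −y side, so Z = (0.000, -23.80). The virtual corner opposite Q is at (-26.40, -23.80). A1 meets BJ tangentially, so HJ is at right angles to BJ and A1 meets CZ tangentially, so HC is at right angles to CZ, with radius 6.4, so the center H sits 6.4 in from both sides at H = (-20.00, -17.40). That places the tangent points at J = (-26.40, -17.40) on BJ and C = (-20.00, -23.80) on CZ. Then |QJ| = |J − Q| = 31.62.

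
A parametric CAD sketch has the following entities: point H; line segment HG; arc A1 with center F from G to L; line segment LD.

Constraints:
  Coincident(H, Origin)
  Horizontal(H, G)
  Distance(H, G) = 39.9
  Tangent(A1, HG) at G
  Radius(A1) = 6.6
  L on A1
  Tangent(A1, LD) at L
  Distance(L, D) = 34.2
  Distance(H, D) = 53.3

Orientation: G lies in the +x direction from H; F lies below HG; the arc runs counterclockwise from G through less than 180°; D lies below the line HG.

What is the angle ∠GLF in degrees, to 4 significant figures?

44.31°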